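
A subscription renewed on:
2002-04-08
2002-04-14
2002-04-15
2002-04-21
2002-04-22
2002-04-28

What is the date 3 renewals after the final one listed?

The gap pattern 6, 1, 6, 1, 6 repeats every 2 events.
These are the Mondays and Sundays of each week.
Next Monday: 2002-04-29.
The following Sunday is 2002-05-05.
Next Monday: 2002-05-06.

2002-05-06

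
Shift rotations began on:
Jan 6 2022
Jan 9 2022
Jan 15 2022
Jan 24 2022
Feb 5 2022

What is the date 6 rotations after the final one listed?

Jun 20 2022

Intervals are 3, 6, 9, 12 days — an arithmetic progression with common difference 3.
Next gap: 15 days. Feb 5 2022 + 15 days = Feb 20 2022.
Next gap: 18 days. Feb 20 2022 + 18 days = Mar 10 2022.
Next gap: 21 days. Mar 10 2022 + 21 days = Mar 31 2022.
Next gap: 24 days. Mar 31 2022 + 24 days = Apr 24 2022.
Next gap: 27 days. Apr 24 2022 + 27 days = May 21 2022.
Next gap: 30 days. May 21 2022 + 30 days = Jun 20 2022.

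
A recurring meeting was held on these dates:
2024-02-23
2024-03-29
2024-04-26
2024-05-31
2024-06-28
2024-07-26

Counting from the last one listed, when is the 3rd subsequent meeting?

All Fridays; the gaps (35, 28, 35, 28, 28) vary with month length.
This is the last Friday of each month.
August 2024 ends with Friday 2024-08-30.
September 2024 ends with Friday 2024-09-27.
October 2024 ends with Friday 2024-10-25.

2024-10-25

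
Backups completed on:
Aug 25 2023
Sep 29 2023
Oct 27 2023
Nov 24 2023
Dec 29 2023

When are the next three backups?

These are Fridays with 35, 28, 28, 35-day gaps.
Each is the final Friday of its month — Sep 29 2023 is past the 28th, so '4th Friday' doesn't fit.
January 2024 ends with Friday Jan 26 2024.
February 2024 ends with Friday Feb 23 2024.
March 2024 ends with Friday Mar 29 2024.

Jan 26 2024, Feb 23 2024, Mar 29 2024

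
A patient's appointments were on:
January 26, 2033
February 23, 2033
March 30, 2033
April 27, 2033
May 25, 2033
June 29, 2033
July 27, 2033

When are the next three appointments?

August 31, 2033; September 28, 2033; October 26, 2033

All Wednesdays; the gaps (28, 35, 28, 28, 35, 28) vary with month length.
This is the last Wednesday of each month.
Last Wednesday of August 2033: August 31, 2033.
September 2033 ends with Wednesday September 28, 2033.
Last Wednesday of October 2033: October 26, 2033.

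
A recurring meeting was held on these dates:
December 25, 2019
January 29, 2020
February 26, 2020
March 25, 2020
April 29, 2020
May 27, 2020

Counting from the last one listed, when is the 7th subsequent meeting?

December 30, 2020

Every date is a Wednesday; gaps 35, 28, 28, 35, 28 days.
Each is the last Wednesday of its month (at least one falls on the 29th or later, ruling out '4th Wednesday').
Last Wednesday of June 2020: June 24, 2020.
Last Wednesday of July 2020: July 29, 2020.
August 2020 ends with Wednesday August 26, 2020.
Last Wednesday of September 2020: September 30, 2020.
Last Wednesday of October 2020: October 28, 2020.
Last Wednesday of November 2020: November 25, 2020.
December 2020 ends with Wednesday December 30, 2020.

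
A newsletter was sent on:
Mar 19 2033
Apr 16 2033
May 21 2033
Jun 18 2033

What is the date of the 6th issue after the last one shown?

Gaps: 28, 35, 28 days — a mix of 28 and 35. Every date is a Saturday.
Each is the 3rd Saturday of its month.
July 2033 — 3rd Saturday is Jul 16 2033.
3rd Saturday of August 2033: Aug 20 2033.
September 2033 — 3rd Saturday is Sep 17 2033.
3rd Saturday of October 2033: Oct 15 2033.
3rd Saturday of November 2033: Nov 19 2033.
3rd Saturday of December 2033: Dec 17 2033.

Dec 17 2033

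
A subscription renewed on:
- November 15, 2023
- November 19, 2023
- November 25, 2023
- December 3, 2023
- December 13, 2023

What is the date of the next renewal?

December 25, 2023

Intervals are 4, 6, 8, 10 days — an arithmetic progression with common difference 2.
Next gap: 12 days. December 13, 2023 + 12 days = December 25, 2023.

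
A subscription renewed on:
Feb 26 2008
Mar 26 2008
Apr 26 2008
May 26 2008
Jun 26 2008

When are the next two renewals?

Gaps: 29, 31, 30, 31 days — not constant. Every event is on the 26th of the month.
Pattern: the 26th of each month.
Next: July 2008 → Jul 26 2008.
August 2008: Aug 26 2008.

Jul 26 2008, Aug 26 2008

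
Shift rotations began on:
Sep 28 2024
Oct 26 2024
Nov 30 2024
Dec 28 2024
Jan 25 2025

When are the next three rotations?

All Saturdays; the gaps (28, 35, 28, 28) vary with month length.
This is the last Saturday of each month.
Last Saturday of February 2025: Feb 22 2025.
March 2025 ends with Saturday Mar 29 2025.
Last Saturday of April 2025: Apr 26 2025.

Feb 22 2025, Mar 29 2025, Apr 26 2025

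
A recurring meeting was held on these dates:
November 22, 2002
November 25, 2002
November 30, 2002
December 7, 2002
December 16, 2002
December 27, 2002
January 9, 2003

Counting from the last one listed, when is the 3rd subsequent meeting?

March 1, 2003

Intervals are 3, 5, 7, 9, 11, 13 days — an arithmetic progression with common difference 2.
Next gap: 15 days. January 9, 2003 + 15 days = January 24, 2003.
Next gap: 17 days. January 24, 2003 + 17 days = February 10, 2003.
Next gap: 19 days. February 10, 2003 + 19 days = March 1, 2003.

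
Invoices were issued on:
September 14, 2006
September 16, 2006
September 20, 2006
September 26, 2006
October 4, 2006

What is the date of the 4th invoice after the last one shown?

November 25, 2006

Intervals are 2, 4, 6, 8 days — an arithmetic progression with common difference 2.
Next gap: 10 days. October 4, 2006 + 10 days = October 14, 2006.
Next gap: 12 days. October 14, 2006 + 12 days = October 26, 2006.
Next gap: 14 days. October 26, 2006 + 14 days = November 9, 2006.
Next gap: 16 days. November 9, 2006 + 16 days = November 25, 2006.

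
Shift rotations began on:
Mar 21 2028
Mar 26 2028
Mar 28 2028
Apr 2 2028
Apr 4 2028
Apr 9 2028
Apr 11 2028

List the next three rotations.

The gap pattern 5, 2, 5, 2, 5, 2 repeats every 2 events.
These are the Tuesdays and Sundays of each week.
Next Sunday: Apr 16 2028.
The following Tuesday is Apr 18 2028.
Next Sunday: Apr 23 2028.

Apr 16 2028, Apr 18 2028, Apr 23 2028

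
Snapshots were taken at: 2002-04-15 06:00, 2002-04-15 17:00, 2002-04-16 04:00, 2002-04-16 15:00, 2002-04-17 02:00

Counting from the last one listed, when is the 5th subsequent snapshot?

2002-04-19 09:00

The interval is a steady 11 hours (11, 11, 11, 11).
2002-04-17 02:00 + 11 h = 2002-04-17 13:00.
2002-04-17 13:00 + 11 h = 2002-04-18 00:00.
2002-04-18 00:00 + 11 h = 2002-04-18 11:00.
2002-04-18 11:00 + 11 h = 2002-04-18 22:00.
2002-04-18 22:00 + 11 h = 2002-04-19 09:00.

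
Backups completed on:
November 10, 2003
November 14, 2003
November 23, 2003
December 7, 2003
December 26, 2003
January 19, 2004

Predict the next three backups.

Gaps: 4, 9, 14, 19, 24 days — each gap is 5 larger than the previous one.
Next gap: 29 days. January 19, 2004 + 29 days = February 17, 2004.
Next gap: 34 days. February 17, 2004 + 34 days = March 22, 2004.
Next gap: 39 days. March 22, 2004 + 39 days = April 30, 2004.

February 17, 2004; March 22, 2004; April 30, 2004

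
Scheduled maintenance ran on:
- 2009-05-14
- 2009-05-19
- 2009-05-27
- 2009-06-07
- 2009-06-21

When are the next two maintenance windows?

2009-07-08, 2009-07-28

Gaps: 5, 8, 11, 14 days — each gap is 3 larger than the previous one.
Next gap: 17 days. 2009-06-21 + 17 days = 2009-07-08.
Next gap: 20 days. 2009-07-08 + 20 days = 2009-07-28.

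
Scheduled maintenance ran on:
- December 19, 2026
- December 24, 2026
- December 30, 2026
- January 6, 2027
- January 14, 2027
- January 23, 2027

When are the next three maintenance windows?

Gaps: 5, 6, 7, 8, 9 days — each gap is 1 larger than the previous one.
Next gap: 10 days. January 23, 2027 + 10 days = February 2, 2027.
Next gap: 11 days. February 2, 2027 + 11 days = February 13, 2027.
Next gap: 12 days. February 13, 2027 + 12 days = February 25, 2027.

February 2, 2027; February 13, 2027; February 25, 2027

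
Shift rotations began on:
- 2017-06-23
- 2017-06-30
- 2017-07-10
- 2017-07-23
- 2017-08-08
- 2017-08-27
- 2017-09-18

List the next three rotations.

Intervals are 7, 10, 13, 16, 19, 22 days — an arithmetic progression with common difference 3.
Next gap: 25 days. 2017-09-18 + 25 days = 2017-10-13.
Next gap: 28 days. 2017-10-13 + 28 days = 2017-11-10.
Next gap: 31 days. 2017-11-10 + 31 days = 2017-12-11.

2017-10-13, 2017-11-10, 2017-12-11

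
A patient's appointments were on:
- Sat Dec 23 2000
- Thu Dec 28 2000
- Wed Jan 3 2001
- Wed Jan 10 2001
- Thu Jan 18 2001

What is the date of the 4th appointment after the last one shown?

The spacing grows by 1 each time: 5, 6, 7, 8 days.
Next gap: 9 days. Thu Jan 18 2001 + 9 days = Sat Jan 27 2001.
Next gap: 10 days. Sat Jan 27 2001 + 10 days = Tue Feb 6 2001.
Next gap: 11 days. Tue Feb 6 2001 + 11 days = Sat Feb 17 2001.
Next gap: 12 days. Sat Feb 17 2001 + 12 days = Thu Mar 1 2001.

Thu Mar 1 2001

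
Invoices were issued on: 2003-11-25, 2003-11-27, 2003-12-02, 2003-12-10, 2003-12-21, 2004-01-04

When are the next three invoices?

Intervals are 2, 5, 8, 11, 14 days — an arithmetic progression with common difference 3.
Next gap: 17 days. 2004-01-04 + 17 days = 2004-01-21.
Next gap: 20 days. 2004-01-21 + 20 days = 2004-02-10.
Next gap: 23 days. 2004-02-10 + 23 days = 2004-03-04.

2004-01-21, 2004-02-10, 2004-03-04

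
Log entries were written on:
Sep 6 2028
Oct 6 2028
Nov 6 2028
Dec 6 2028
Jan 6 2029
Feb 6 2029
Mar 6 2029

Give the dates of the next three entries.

Gaps: 30, 31, 30, 31, 31, 28 days — not constant. Every event is on the 6th of the month.
Pattern: the 6th of each month.
Next: April 2029 → Apr 6 2029.
Next: May 2029 → May 6 2029.
Next: June 2029 → Jun 6 2029.

Apr 6 2029, May 6 2029, Jun 6 2029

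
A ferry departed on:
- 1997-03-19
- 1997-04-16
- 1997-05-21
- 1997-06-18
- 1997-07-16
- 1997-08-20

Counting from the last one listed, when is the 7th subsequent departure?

1998-03-18

These are Wednesdays at 28- or 35-day spacing (28, 35, 28, 28, 35).
The pattern: 3rd Wednesday of the month.
September 1997 — 3rd Wednesday is 1997-09-17.
3rd Wednesday of October 1997: 1997-10-15.
November 1997 — 3rd Wednesday is 1997-11-19.
December 1997 — 3rd Wednesday is 1997-12-17.
3rd Wednesday of January 1998: 1998-01-21.
February 1998 — 3rd Wednesday is 1998-02-18.
3rd Wednesday of March 1998: 1998-03-18.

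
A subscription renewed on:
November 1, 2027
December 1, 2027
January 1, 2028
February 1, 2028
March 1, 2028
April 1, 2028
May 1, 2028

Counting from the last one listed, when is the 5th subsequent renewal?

October 1, 2028

The day-of-month is always 1 (30, 31, 31, 29, 31, 30 days between events).
So this recurs on the 1st of each month.
June 2028: June 1, 2028.
Next: July 2028 → July 1, 2028.
Next: August 2028 → August 1, 2028.
September 2028: September 1, 2028.
October 2028: October 1, 2028.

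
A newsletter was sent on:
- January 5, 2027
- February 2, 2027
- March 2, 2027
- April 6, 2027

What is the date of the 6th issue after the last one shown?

These are Tuesdays at 28- or 35-day spacing (28, 28, 35).
The pattern: 1st Tuesday of the month.
1st Tuesday of May 2027: May 4, 2027.
June 2027 — 1st Tuesday is June 1, 2027.
July 2027 — 1st Tuesday is July 6, 2027.
1st Tuesday of August 2027: August 3, 2027.
September 2027 — 1st Tuesday is September 7, 2027.
1st Tuesday of October 2027: October 5, 2027.

October 5, 2027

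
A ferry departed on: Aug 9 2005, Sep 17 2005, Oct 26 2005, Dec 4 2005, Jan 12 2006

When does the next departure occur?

Gaps between consecutive events: 39, 39, 39, 39 days — a constant 39-day interval.
Jan 12 2006 + 39 days = Feb 20 2006.

Feb 20 2006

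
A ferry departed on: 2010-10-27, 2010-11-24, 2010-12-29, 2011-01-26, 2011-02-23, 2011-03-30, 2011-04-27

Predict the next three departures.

2011-05-25, 2011-06-29, 2011-07-27

All Wednesdays; the gaps (28, 35, 28, 28, 35, 28) vary with month length.
This is the last Wednesday of each month.
Last Wednesday of May 2011: 2011-05-25.
Last Wednesday of June 2011: 2011-06-29.
July 2011 ends with Wednesday 2011-07-27.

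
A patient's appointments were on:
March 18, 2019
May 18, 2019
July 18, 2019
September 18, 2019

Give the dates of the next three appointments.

November 18, 2019; January 18, 2020; March 18, 2020

Each date is the 18th; the gaps (61, 61, 62) track the month lengths.
The rule is the 18th of every 2 months.
November 2019: November 18, 2019.
Next: January 2020 → January 18, 2020.
Next: March 2020 → March 18, 2020.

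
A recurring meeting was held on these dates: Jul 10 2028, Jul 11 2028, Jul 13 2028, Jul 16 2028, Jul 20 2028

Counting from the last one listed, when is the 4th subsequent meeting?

Aug 15 2028

Gaps: 1, 2, 3, 4 days — each gap is 1 larger than the previous one.
Next gap: 5 days. Jul 20 2028 + 5 days = Jul 25 2028.
Next gap: 6 days. Jul 25 2028 + 6 days = Jul 31 2028.
Next gap: 7 days. Jul 31 2028 + 7 days = Aug 7 2028.
Next gap: 8 days. Aug 7 2028 + 8 days = Aug 15 2028.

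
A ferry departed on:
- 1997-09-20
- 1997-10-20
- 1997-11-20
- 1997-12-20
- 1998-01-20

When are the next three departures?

1998-02-20, 1998-03-20, 1998-04-20

Gaps: 30, 31, 30, 31 days — not constant. Every event is on the 20th of the month.
Pattern: the 20th of each month.
February 1998: 1998-02-20.
Next: March 1998 → 1998-03-20.
Next: April 1998 → 1998-04-20.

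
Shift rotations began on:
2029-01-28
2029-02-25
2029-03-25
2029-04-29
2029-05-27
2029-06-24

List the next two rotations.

2029-07-29, 2029-08-26

These are Sundays with 28, 28, 35, 28, 28-day gaps.
Each is the final Sunday of its month — 2029-04-29 is past the 28th, so '4th Sunday' doesn't fit.
Last Sunday of July 2029: 2029-07-29.
Last Sunday of August 2029: 2029-08-26.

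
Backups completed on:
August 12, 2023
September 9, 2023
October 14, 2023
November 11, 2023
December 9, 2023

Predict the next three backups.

January 13, 2024; February 10, 2024; March 9, 2024

Gaps: 28, 35, 28, 28 days — a mix of 28 and 35. Every date is a Saturday.
Each is the 2nd Saturday of its month.
2nd Saturday of January 2024: January 13, 2024.
February 2024 — 2nd Saturday is February 10, 2024.
March 2024 — 2nd Saturday is March 9, 2024.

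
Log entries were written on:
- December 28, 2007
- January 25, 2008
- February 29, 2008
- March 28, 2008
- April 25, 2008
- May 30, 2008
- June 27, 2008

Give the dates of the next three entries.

July 25, 2008; August 29, 2008; September 26, 2008

All Fridays; the gaps (28, 35, 28, 28, 35, 28) vary with month length.
This is the last Friday of each month.
Last Friday of July 2008: July 25, 2008.
August 2008 ends with Friday August 29, 2008.
Last Friday of September 2008: September 26, 2008.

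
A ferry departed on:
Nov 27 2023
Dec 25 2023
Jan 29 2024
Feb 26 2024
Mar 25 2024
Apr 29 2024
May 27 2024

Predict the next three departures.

Jun 24 2024, Jul 29 2024, Aug 26 2024

These are Mondays with 28, 35, 28, 28, 35, 28-day gaps.
Each is the final Monday of its month — Jan 29 2024 is past the 28th, so '4th Monday' doesn't fit.
Last Monday of June 2024: Jun 24 2024.
Last Monday of July 2024: Jul 29 2024.
August 2024 ends with Monday Aug 26 2024.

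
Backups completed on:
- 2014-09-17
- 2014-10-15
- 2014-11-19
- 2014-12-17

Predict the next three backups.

2015-01-21, 2015-02-18, 2015-03-18

All dates are Wednesdays, 28, 35, 28 days apart.
Specifically, the 3rd Wednesday of each month.
January 2015 — 3rd Wednesday is 2015-01-21.
February 2015 — 3rd Wednesday is 2015-02-18.
3rd Wednesday of March 2015: 2015-03-18.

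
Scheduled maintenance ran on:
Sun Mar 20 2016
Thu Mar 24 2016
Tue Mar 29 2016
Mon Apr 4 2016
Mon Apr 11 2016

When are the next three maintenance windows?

The spacing grows by 1 each time: 4, 5, 6, 7 days.
Next gap: 8 days. Mon Apr 11 2016 + 8 days = Tue Apr 19 2016.
Next gap: 9 days. Tue Apr 19 2016 + 9 days = Thu Apr 28 2016.
Next gap: 10 days. Thu Apr 28 2016 + 10 days = Sun May 8 2016.

Tue Apr 19 2016, Thu Apr 28 2016, Sun May 8 2016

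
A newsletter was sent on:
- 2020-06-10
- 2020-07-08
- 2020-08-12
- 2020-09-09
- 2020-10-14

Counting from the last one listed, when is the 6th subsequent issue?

Gaps: 28, 35, 28, 35 days — a mix of 28 and 35. Every date is a Wednesday.
Each is the 2nd Wednesday of its month.
2nd Wednesday of November 2020: 2020-11-11.
2nd Wednesday of December 2020: 2020-12-09.
2nd Wednesday of January 2021: 2021-01-13.
2nd Wednesday of February 2021: 2021-02-10.
March 2021 — 2nd Wednesday is 2021-03-10.
2nd Wednesday of April 2021: 2021-04-14.

2021-04-14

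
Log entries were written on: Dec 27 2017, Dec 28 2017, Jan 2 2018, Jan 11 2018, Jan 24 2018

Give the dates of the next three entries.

Intervals are 1, 5, 9, 13 days — an arithmetic progression with common difference 4.
Next gap: 17 days. Jan 24 2018 + 17 days = Feb 10 2018.
Next gap: 21 days. Feb 10 2018 + 21 days = Mar 3 2018.
Next gap: 25 days. Mar 3 2018 + 25 days = Mar 28 2018.

Feb 10 2018, Mar 3 2018, Mar 28 2018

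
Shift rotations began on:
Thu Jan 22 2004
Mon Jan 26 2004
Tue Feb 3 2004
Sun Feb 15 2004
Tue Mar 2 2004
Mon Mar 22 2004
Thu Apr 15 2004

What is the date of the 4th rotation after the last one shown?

Gaps: 4, 8, 12, 16, 20, 24 days — each gap is 4 larger than the previous one.
Next gap: 28 days. Thu Apr 15 2004 + 28 days = Thu May 13 2004.
Next gap: 32 days. Thu May 13 2004 + 32 days = Mon Jun 14 2004.
Next gap: 36 days. Mon Jun 14 2004 + 36 days = Tue Jul 20 2004.
Next gap: 40 days. Tue Jul 20 2004 + 40 days = Sun Aug 29 2004.

Sun Aug 29 2004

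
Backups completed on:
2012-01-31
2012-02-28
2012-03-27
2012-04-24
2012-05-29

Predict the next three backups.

2012-06-26, 2012-07-31, 2012-08-28

All Tuesdays; the gaps (28, 28, 28, 35) vary with month length.
This is the last Tuesday of each month.
Last Tuesday of June 2012: 2012-06-26.
July 2012 ends with Tuesday 2012-07-31.
August 2012 ends with Tuesday 2012-08-28.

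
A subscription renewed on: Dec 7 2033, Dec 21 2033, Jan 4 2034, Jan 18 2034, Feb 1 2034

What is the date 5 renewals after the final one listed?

Apr 12 2034

Gaps between consecutive events: 14, 14, 14, 14 days — a constant 14-day interval.
Feb 1 2034 + 14 days = Feb 15 2034.
Feb 15 2034 + 14 days = Mar 1 2034.
Mar 1 2034 + 14 days = Mar 15 2034.
Mar 15 2034 + 14 days = Mar 29 2034.
Mar 29 2034 + 14 days = Apr 12 2034.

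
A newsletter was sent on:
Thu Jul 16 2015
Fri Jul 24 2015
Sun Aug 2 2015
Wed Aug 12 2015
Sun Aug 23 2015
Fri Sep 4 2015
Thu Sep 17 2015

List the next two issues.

Intervals are 8, 9, 10, 11, 12, 13 days — an arithmetic progression with common difference 1.
Next gap: 14 days. Thu Sep 17 2015 + 14 days = Thu Oct 1 2015.
Next gap: 15 days. Thu Oct 1 2015 + 15 days = Fri Oct 16 2015.

Thu Oct 1 2015, Fri Oct 16 2015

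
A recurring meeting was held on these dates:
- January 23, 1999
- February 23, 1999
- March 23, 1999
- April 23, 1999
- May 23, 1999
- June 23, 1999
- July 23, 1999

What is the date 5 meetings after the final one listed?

Gaps: 31, 28, 31, 30, 31, 30 days — not constant. Every event is on the 23rd of the month.
Pattern: the 23rd of each month.
August 1999: August 23, 1999.
Next: September 1999 → September 23, 1999.
Next: October 1999 → October 23, 1999.
November 1999: November 23, 1999.
Next: December 1999 → December 23, 1999.

December 23, 1999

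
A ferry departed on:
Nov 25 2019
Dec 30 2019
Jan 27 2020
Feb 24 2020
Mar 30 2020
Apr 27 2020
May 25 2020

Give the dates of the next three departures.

Jun 29 2020, Jul 27 2020, Aug 31 2020

These are Mondays with 35, 28, 28, 35, 28, 28-day gaps.
Each is the final Monday of its month — Dec 30 2019 is past the 28th, so '4th Monday' doesn't fit.
Last Monday of June 2020: Jun 29 2020.
July 2020 ends with Monday Jul 27 2020.
August 2020 ends with Monday Aug 31 2020.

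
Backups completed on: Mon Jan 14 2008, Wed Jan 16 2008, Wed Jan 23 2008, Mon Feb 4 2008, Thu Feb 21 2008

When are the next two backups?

Fri Mar 14 2008, Thu Apr 10 2008

Gaps: 2, 7, 12, 17 days — each gap is 5 larger than the previous one.
Next gap: 22 days. Thu Feb 21 2008 + 22 days = Fri Mar 14 2008.
Next gap: 27 days. Fri Mar 14 2008 + 27 days = Thu Apr 10 2008.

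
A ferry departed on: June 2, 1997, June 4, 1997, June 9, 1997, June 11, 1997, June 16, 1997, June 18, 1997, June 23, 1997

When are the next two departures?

June 25, 1997; June 30, 1997

The gap pattern 2, 5, 2, 5, 2, 5 repeats every 2 events.
These are the Mondays and Wednesdays of each week.
The following Wednesday is June 25, 1997.
Next Monday: June 30, 1997.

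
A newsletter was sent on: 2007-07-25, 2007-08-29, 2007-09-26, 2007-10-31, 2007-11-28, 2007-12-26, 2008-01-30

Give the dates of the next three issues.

All Wednesdays; the gaps (35, 28, 35, 28, 28, 35) vary with month length.
This is the last Wednesday of each month.
February 2008 ends with Wednesday 2008-02-27.
March 2008 ends with Wednesday 2008-03-26.
Last Wednesday of April 2008: 2008-04-30.

2008-02-27, 2008-03-26, 2008-04-30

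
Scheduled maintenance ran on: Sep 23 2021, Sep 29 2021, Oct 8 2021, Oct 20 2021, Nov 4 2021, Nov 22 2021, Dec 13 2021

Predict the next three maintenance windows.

Jan 6 2022, Feb 2 2022, Mar 4 2022

Gaps: 6, 9, 12, 15, 18, 21 days — each gap is 3 larger than the previous one.
Next gap: 24 days. Dec 13 2021 + 24 days = Jan 6 2022.
Next gap: 27 days. Jan 6 2022 + 27 days = Feb 2 2022.
Next gap: 30 days. Feb 2 2022 + 30 days = Mar 4 2022.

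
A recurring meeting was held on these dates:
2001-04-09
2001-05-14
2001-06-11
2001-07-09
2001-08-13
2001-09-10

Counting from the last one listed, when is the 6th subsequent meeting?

2002-03-11

Gaps: 35, 28, 28, 35, 28 days — a mix of 28 and 35. Every date is a Monday.
Each is the 2nd Monday of its month.
October 2001 — 2nd Monday is 2001-10-08.
November 2001 — 2nd Monday is 2001-11-12.
December 2001 — 2nd Monday is 2001-12-10.
2nd Monday of January 2002: 2002-01-14.
February 2002 — 2nd Monday is 2002-02-11.
March 2002 — 2nd Monday is 2002-03-11.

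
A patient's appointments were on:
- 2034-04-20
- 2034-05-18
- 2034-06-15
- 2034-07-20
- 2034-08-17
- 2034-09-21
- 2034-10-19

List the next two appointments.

2034-11-16, 2034-12-21

These are Thursdays at 28- or 35-day spacing (28, 28, 35, 28, 35, 28).
The pattern: 3rd Thursday of the month.
November 2034 — 3rd Thursday is 2034-11-16.
December 2034 — 3rd Thursday is 2034-12-21.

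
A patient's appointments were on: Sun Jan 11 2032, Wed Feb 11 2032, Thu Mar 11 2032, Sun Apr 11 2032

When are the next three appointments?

Tue May 11 2032, Fri Jun 11 2032, Sun Jul 11 2032

The day-of-month is always 11 (31, 29, 31 days between events).
So this recurs on the 11th of each month.
May 2032: Tue May 11 2032.
June 2032: Fri Jun 11 2032.
Next: July 2032 → Sun Jul 11 2032.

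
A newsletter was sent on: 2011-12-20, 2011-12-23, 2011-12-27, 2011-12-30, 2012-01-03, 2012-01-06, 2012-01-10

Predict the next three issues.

The gap pattern 3, 4, 3, 4, 3, 4 repeats every 2 events.
These are the Tuesdays and Fridays of each week.
Next Friday: 2012-01-13.
The following Tuesday is 2012-01-17.
The following Friday is 2012-01-20.

2012-01-13, 2012-01-17, 2012-01-20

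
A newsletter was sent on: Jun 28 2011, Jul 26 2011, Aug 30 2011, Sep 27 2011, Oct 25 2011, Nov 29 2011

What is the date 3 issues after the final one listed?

Feb 28 2012

All Tuesdays; the gaps (28, 35, 28, 28, 35) vary with month length.
This is the last Tuesday of each month.
Last Tuesday of December 2011: Dec 27 2011.
January 2012 ends with Tuesday Jan 31 2012.
Last Tuesday of February 2012: Feb 28 2012.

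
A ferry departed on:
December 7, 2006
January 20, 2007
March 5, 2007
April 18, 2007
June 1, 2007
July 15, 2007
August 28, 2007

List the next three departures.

Gaps between consecutive events: 44, 44, 44, 44, 44, 44 days — a constant 44-day interval.
August 28, 2007 + 44 days = October 11, 2007.
October 11, 2007 + 44 days = November 24, 2007.
November 24, 2007 + 44 days = January 7, 2008.

October 11, 2007; November 24, 2007; January 7, 2008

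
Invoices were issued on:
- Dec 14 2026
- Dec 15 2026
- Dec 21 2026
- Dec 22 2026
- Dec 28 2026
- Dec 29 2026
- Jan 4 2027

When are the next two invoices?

Jan 5 2027, Jan 11 2027

The gap pattern 1, 6, 1, 6, 1, 6 repeats every 2 events.
These are the Mondays and Tuesdays of each week.
Next Tuesday: Jan 5 2027.
The following Monday is Jan 11 2027.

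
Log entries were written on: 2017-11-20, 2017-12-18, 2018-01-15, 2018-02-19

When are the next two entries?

All dates are Mondays, 28, 28, 35 days apart.
Specifically, the 3rd Monday of each month.
3rd Monday of March 2018: 2018-03-19.
April 2018 — 3rd Monday is 2018-04-16.

2018-03-19, 2018-04-16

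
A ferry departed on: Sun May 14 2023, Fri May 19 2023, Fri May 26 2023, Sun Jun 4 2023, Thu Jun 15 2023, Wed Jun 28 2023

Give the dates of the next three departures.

Gaps: 5, 7, 9, 11, 13 days — each gap is 2 larger than the previous one.
Next gap: 15 days. Wed Jun 28 2023 + 15 days = Thu Jul 13 2023.
Next gap: 17 days. Thu Jul 13 2023 + 17 days = Sun Jul 30 2023.
Next gap: 19 days. Sun Jul 30 2023 + 19 days = Fri Aug 18 2023.

Thu Jul 13 2023, Sun Jul 30 2023, Fri Aug 18 2023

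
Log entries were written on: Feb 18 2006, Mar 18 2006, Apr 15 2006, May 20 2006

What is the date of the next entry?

All dates are Saturdays, 28, 28, 35 days apart.
Specifically, the 3rd Saturday of each month.
June 2006 — 3rd Saturday is Jun 17 2006.

Jun 17 2006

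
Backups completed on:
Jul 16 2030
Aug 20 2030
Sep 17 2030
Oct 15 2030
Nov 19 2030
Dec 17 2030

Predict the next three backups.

Jan 21 2031, Feb 18 2031, Mar 18 2031

These are Tuesdays at 28- or 35-day spacing (35, 28, 28, 35, 28).
The pattern: 3rd Tuesday of the month.
January 2031 — 3rd Tuesday is Jan 21 2031.
3rd Tuesday of February 2031: Feb 18 2031.
3rd Tuesday of March 2031: Mar 18 2031.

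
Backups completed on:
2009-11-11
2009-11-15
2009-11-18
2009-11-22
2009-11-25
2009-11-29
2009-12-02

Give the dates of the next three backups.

2009-12-06, 2009-12-09, 2009-12-13

Gaps: 4, 3, 4, 3, 4, 3 days — not constant, but cyclic with period 2.
The events fall on every Wednesday and Sunday.
The following Sunday is 2009-12-06.
Next Wednesday: 2009-12-09.
Next Sunday: 2009-12-13.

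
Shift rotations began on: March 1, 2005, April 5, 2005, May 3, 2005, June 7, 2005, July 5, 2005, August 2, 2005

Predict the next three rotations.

September 6, 2005; October 4, 2005; November 1, 2005

All dates are Tuesdays, 35, 28, 35, 28, 28 days apart.
Specifically, the 1st Tuesday of each month.
September 2005 — 1st Tuesday is September 6, 2005.
1st Tuesday of October 2005: October 4, 2005.
1st Tuesday of November 2005: November 1, 2005.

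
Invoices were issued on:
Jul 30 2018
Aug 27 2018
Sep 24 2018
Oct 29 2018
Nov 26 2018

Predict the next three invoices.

Dec 31 2018, Jan 28 2019, Feb 25 2019

These are Mondays with 28, 28, 35, 28-day gaps.
Each is the final Monday of its month — Jul 30 2018 is past the 28th, so '4th Monday' doesn't fit.
Last Monday of December 2018: Dec 31 2018.
January 2019 ends with Monday Jan 28 2019.
February 2019 ends with Monday Feb 25 2019.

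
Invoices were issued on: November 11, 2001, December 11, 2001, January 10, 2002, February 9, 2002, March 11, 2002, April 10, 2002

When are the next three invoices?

The spacing is 30, 30, 30, 30, 30 days — always 30 days.
April 10, 2002 + 30 days = May 10, 2002.
May 10, 2002 + 30 days = June 9, 2002.
June 9, 2002 + 30 days = July 9, 2002.

May 10, 2002; June 9, 2002; July 9, 2002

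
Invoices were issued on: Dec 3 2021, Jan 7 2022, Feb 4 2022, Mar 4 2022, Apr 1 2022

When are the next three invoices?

May 6 2022, Jun 3 2022, Jul 1 2022

All dates are Fridays, 35, 28, 28, 28 days apart.
Specifically, the 1st Friday of each month.
1st Friday of May 2022: May 6 2022.
June 2022 — 1st Friday is Jun 3 2022.
1st Friday of July 2022: Jul 1 2022.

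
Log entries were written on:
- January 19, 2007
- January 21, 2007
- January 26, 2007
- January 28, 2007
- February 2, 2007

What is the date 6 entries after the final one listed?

Every event lands on a Friday or Sunday (gaps cycle 2, 5, 2, 5).
So the schedule is: every Friday and Sunday.
Next Sunday: February 4, 2007.
The following Friday is February 9, 2007.
Next Sunday: February 11, 2007.
The following Friday is February 16, 2007.
Next Sunday: February 18, 2007.
Next Friday: February 23, 2007.

February 23, 2007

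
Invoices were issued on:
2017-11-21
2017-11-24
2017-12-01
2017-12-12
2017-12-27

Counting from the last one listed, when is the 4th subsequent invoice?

2018-04-06

Intervals are 3, 7, 11, 15 days — an arithmetic progression with common difference 4.
Next gap: 19 days. 2017-12-27 + 19 days = 2018-01-15.
Next gap: 23 days. 2018-01-15 + 23 days = 2018-02-07.
Next gap: 27 days. 2018-02-07 + 27 days = 2018-03-06.
Next gap: 31 days. 2018-03-06 + 31 days = 2018-04-06.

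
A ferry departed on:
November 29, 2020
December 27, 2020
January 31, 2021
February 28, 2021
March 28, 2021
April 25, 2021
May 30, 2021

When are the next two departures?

These are Sundays with 28, 35, 28, 28, 28, 35-day gaps.
Each is the final Sunday of its month — November 29, 2020 is past the 28th, so '4th Sunday' doesn't fit.
Last Sunday of June 2021: June 27, 2021.
July 2021 ends with Sunday July 25, 2021.

June 27, 2021; July 25, 2021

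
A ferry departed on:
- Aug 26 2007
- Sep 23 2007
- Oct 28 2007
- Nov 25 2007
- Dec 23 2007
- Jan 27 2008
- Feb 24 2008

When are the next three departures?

All dates are Sundays, 28, 35, 28, 28, 35, 28 days apart.
Specifically, the 4th Sunday of each month.
4th Sunday of March 2008: Mar 23 2008.
4th Sunday of April 2008: Apr 27 2008.
May 2008 — 4th Sunday is May 25 2008.

Mar 23 2008, Apr 27 2008, May 25 2008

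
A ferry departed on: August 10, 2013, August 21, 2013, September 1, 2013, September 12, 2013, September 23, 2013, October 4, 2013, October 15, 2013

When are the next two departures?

October 26, 2013; November 6, 2013

Every event comes 11 days after the last (11, 11, 11, 11, 11, 11).
October 15, 2013 + 11 days = October 26, 2013.
October 26, 2013 + 11 days = November 6, 2013.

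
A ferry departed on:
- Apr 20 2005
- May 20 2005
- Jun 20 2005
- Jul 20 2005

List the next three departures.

Aug 20 2005, Sep 20 2005, Oct 20 2005

The day-of-month is always 20 (30, 31, 30 days between events).
So this recurs on the 20th of each month.
August 2005: Aug 20 2005.
Next: September 2005 → Sep 20 2005.
October 2005: Oct 20 2005.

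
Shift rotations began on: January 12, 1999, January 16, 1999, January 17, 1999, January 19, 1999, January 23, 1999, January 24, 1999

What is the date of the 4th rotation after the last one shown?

The gap pattern 4, 1, 2, 4, 1 repeats every 3 events.
These are the Tuesdays, Saturdays and Sundays of each week.
The following Tuesday is January 26, 1999.
The following Saturday is January 30, 1999.
The following Sunday is January 31, 1999.
Next Tuesday: February 2, 1999.

February 2, 1999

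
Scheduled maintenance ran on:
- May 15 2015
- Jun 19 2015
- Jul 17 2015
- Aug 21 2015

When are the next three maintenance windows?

Sep 18 2015, Oct 16 2015, Nov 20 2015

All dates are Fridays, 35, 28, 35 days apart.
Specifically, the 3rd Friday of each month.
3rd Friday of September 2015: Sep 18 2015.
October 2015 — 3rd Friday is Oct 16 2015.
3rd Friday of November 2015: Nov 20 2015.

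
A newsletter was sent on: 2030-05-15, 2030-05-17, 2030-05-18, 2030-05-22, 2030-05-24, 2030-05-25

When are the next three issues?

2030-05-29, 2030-05-31, 2030-06-01

Every event lands on a Wednesday or Friday or Saturday (gaps cycle 2, 1, 4, 2, 1).
So the schedule is: every Wednesday, Friday and Saturday.
The following Wednesday is 2030-05-29.
The following Friday is 2030-05-31.
Next Saturday: 2030-06-01.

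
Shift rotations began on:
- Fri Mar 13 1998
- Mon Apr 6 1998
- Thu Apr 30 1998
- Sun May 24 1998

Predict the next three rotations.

Gaps between consecutive events: 24, 24, 24 days — a constant 24-day interval.
Sun May 24 1998 + 24 days = Wed Jun 17 1998.
Wed Jun 17 1998 + 24 days = Sat Jul 11 1998.
Sat Jul 11 1998 + 24 days = Tue Aug 4 1998.

Wed Jun 17 1998, Sat Jul 11 1998, Tue Aug 4 1998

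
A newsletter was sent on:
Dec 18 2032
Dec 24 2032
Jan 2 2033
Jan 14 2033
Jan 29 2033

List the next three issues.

Feb 16 2033, Mar 9 2033, Apr 2 2033

Intervals are 6, 9, 12, 15 days — an arithmetic progression with common difference 3.
Next gap: 18 days. Jan 29 2033 + 18 days = Feb 16 2033.
Next gap: 21 days. Feb 16 2033 + 21 days = Mar 9 2033.
Next gap: 24 days. Mar 9 2033 + 24 days = Apr 2 2033.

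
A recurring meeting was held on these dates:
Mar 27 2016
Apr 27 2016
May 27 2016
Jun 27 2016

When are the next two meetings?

Gaps: 31, 30, 31 days — not constant. Every event is on the 27th of the month.
Pattern: the 27th of each month.
July 2016: Jul 27 2016.
August 2016: Aug 27 2016.

Jul 27 2016, Aug 27 2016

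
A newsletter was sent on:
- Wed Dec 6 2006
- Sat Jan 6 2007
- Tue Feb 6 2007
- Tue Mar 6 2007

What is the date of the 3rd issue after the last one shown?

The day-of-month is always 6 (31, 31, 28 days between events).
So this recurs on the 6th of each month.
April 2007: Fri Apr 6 2007.
Next: May 2007 → Sun May 6 2007.
June 2007: Wed Jun 6 2007.

Wed Jun 6 2007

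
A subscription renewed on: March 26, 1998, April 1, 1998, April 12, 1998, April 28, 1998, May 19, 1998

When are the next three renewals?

June 14, 1998; July 15, 1998; August 20, 1998

The spacing grows by 5 each time: 6, 11, 16, 21 days.
Next gap: 26 days. May 19, 1998 + 26 days = June 14, 1998.
Next gap: 31 days. June 14, 1998 + 31 days = July 15, 1998.
Next gap: 36 days. July 15, 1998 + 36 days = August 20, 1998.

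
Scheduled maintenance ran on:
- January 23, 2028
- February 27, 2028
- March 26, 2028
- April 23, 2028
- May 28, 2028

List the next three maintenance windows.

June 25, 2028; July 23, 2028; August 27, 2028

Gaps: 35, 28, 28, 35 days — a mix of 28 and 35. Every date is a Sunday.
Each is the 4th Sunday of its month.
4th Sunday of June 2028: June 25, 2028.
4th Sunday of July 2028: July 23, 2028.
August 2028 — 4th Sunday is August 27, 2028.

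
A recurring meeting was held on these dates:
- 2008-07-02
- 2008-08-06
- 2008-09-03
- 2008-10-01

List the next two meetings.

2008-11-05, 2008-12-03

These are Wednesdays at 28- or 35-day spacing (35, 28, 28).
The pattern: 1st Wednesday of the month.
November 2008 — 1st Wednesday is 2008-11-05.
1st Wednesday of December 2008: 2008-12-03.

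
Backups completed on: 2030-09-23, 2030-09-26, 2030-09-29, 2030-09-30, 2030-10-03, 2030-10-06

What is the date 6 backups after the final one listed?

2030-10-20

Gaps: 3, 3, 1, 3, 3 days — not constant, but cyclic with period 3.
The events fall on every Monday, Thursday and Sunday.
The following Monday is 2030-10-07.
The following Thursday is 2030-10-10.
Next Sunday: 2030-10-13.
Next Monday: 2030-10-14.
The following Thursday is 2030-10-17.
The following Sunday is 2030-10-20.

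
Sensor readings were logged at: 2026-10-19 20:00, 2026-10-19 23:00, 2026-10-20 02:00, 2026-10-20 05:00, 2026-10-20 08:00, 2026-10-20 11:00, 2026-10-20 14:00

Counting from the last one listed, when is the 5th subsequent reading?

The interval is a steady 3 hours (3, 3, 3, 3, 3, 3).
2026-10-20 14:00 + 3 h = 2026-10-20 17:00.
2026-10-20 17:00 + 3 h = 2026-10-20 20:00.
2026-10-20 20:00 + 3 h = 2026-10-20 23:00.
2026-10-20 23:00 + 3 h = 2026-10-21 02:00.
2026-10-21 02:00 + 3 h = 2026-10-21 05:00.

2026-10-21 05:00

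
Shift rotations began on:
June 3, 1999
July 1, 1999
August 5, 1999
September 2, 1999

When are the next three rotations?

October 7, 1999; November 4, 1999; December 2, 1999

These are Thursdays at 28- or 35-day spacing (28, 35, 28).
The pattern: 1st Thursday of the month.
1st Thursday of October 1999: October 7, 1999.
1st Thursday of November 1999: November 4, 1999.
1st Thursday of December 1999: December 2, 1999.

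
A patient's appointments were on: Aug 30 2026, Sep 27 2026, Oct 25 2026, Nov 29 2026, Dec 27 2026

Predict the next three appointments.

Jan 31 2027, Feb 28 2027, Mar 28 2027

All Sundays; the gaps (28, 28, 35, 28) vary with month length.
This is the last Sunday of each month.
January 2027 ends with Sunday Jan 31 2027.
Last Sunday of February 2027: Feb 28 2027.
March 2027 ends with Sunday Mar 28 2027.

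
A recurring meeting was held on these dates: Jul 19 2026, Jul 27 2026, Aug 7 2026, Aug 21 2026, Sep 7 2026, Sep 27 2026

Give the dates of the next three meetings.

Oct 20 2026, Nov 15 2026, Dec 14 2026

The spacing grows by 3 each time: 8, 11, 14, 17, 20 days.
Next gap: 23 days. Sep 27 2026 + 23 days = Oct 20 2026.
Next gap: 26 days. Oct 20 2026 + 26 days = Nov 15 2026.
Next gap: 29 days. Nov 15 2026 + 29 days = Dec 14 2026.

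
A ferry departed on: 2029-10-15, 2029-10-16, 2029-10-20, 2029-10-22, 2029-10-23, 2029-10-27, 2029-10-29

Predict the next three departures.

2029-10-30, 2029-11-03, 2029-11-05

Gaps: 1, 4, 2, 1, 4, 2 days — not constant, but cyclic with period 3.
The events fall on every Monday, Tuesday and Saturday.
The following Tuesday is 2029-10-30.
The following Saturday is 2029-11-03.
The following Monday is 2029-11-05.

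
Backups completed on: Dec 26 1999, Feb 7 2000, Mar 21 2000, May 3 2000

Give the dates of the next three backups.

Every event comes 43 days after the last (43, 43, 43).
May 3 2000 + 43 days = Jun 15 2000.
Jun 15 2000 + 43 days = Jul 28 2000.
Jul 28 2000 + 43 days = Sep 9 2000.

Jun 15 2000, Jul 28 2000, Sep 9 2000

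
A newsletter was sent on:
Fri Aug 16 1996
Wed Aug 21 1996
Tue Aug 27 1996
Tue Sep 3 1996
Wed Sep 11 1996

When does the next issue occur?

Fri Sep 20 1996

Gaps: 5, 6, 7, 8 days — each gap is 1 larger than the previous one.
Next gap: 9 days. Wed Sep 11 1996 + 9 days = Fri Sep 20 1996.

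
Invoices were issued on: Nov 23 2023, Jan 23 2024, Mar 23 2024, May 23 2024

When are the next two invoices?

Jul 23 2024, Sep 23 2024

The day-of-month is always 23 (61, 60, 61 days between events).
So this recurs on the 23rd of every 2 months.
July 2024: Jul 23 2024.
September 2024: Sep 23 2024.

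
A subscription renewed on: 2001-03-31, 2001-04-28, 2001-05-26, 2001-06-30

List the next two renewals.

2001-07-28, 2001-08-25

All Saturdays; the gaps (28, 28, 35) vary with month length.
This is the last Saturday of each month.
July 2001 ends with Saturday 2001-07-28.
Last Saturday of August 2001: 2001-08-25.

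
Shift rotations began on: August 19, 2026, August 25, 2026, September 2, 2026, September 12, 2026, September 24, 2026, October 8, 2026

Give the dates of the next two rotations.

Intervals are 6, 8, 10, 12, 14 days — an arithmetic progression with common difference 2.
Next gap: 16 days. October 8, 2026 + 16 days = October 24, 2026.
Next gap: 18 days. October 24, 2026 + 18 days = November 11, 2026.

October 24, 2026; November 11, 2026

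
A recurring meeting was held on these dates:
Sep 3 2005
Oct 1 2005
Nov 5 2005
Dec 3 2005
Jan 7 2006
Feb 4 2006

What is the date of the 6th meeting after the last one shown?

Aug 5 2006

All dates are Saturdays, 28, 35, 28, 35, 28 days apart.
Specifically, the 1st Saturday of each month.
March 2006 — 1st Saturday is Mar 4 2006.
1st Saturday of April 2006: Apr 1 2006.
May 2006 — 1st Saturday is May 6 2006.
1st Saturday of June 2006: Jun 3 2006.
July 2006 — 1st Saturday is Jul 1 2006.
1st Saturday of August 2006: Aug 5 2006.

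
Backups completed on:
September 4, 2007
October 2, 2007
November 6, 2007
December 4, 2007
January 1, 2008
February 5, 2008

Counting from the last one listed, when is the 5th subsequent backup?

All dates are Tuesdays, 28, 35, 28, 28, 35 days apart.
Specifically, the 1st Tuesday of each month.
March 2008 — 1st Tuesday is March 4, 2008.
1st Tuesday of April 2008: April 1, 2008.
1st Tuesday of May 2008: May 6, 2008.
June 2008 — 1st Tuesday is June 3, 2008.
1st Tuesday of July 2008: July 1, 2008.

July 1, 2008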